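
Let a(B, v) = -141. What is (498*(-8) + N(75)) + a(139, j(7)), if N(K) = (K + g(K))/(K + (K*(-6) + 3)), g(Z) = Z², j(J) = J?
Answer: -128350/31 ≈ -4140.3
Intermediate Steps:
N(K) = (K + K²)/(3 - 5*K) (N(K) = (K + K²)/(K + (K*(-6) + 3)) = (K + K²)/(K + (-6*K + 3)) = (K + K²)/(K + (3 - 6*K)) = (K + K²)/(3 - 5*K))
(498*(-8) + N(75)) + a(139, j(7)) = (498*(-8) + 75*(-1 - 1*75)/(-3 + 5*75)) - 141 = (-3984 + 75*(-1 - 75)/(-3 + 375)) - 141 = (-3984 + 75*(-76)/372) - 141 = (-3984 + 75*(1/372)*(-76)) - 141 = (-3984 - 475/31) - 141 = -123979/31 - 141 = -128350/31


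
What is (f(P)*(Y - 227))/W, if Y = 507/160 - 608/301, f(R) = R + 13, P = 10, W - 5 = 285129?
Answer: -250170839/13732053440 ≈ -0.018218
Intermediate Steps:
W = 285134 (W = 5 + 285129 = 285134)
f(R) = 13 + R
Y = 55327/48160 (Y = 507*(1/160) - 608*1/301 = 507/160 - 608/301 = 55327/48160 ≈ 1.1488)
(f(P)*(Y - 227))/W = ((13 + 10)*(55327/48160 - 227))/285134 = (23*(-10876993/48160))*(1/285134) = -250170839/48160*1/285134 = -250170839/13732053440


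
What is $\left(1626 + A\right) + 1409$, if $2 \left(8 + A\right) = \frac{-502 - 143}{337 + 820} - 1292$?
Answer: $\frac{5508989}{2314} \approx 2380.7$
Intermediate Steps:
$A = - \frac{1514001}{2314}$ ($A = -8 + \frac{\frac{-502 - 143}{337 + 820} - 1292}{2} = -8 + \frac{- \frac{645}{1157} - 1292}{2} = -8 + \frac{1}{2} \left(- \frac{1495489}{1157}\right) = -8 - \frac{1495489}{2314} = - \frac{1514001}{2314} \approx -654.28$)
$\left(1626 + A\right) + 1409 = \left(1626 - \frac{1514001}{2314}\right) + 1409 = \frac{2248563}{2314} + 1409 = \frac{5508989}{2314}$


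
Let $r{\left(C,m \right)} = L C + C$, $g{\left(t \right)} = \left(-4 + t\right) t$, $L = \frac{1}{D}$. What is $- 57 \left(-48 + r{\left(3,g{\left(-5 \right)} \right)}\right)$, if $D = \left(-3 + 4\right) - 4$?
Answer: $2622$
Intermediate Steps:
$D = -3$ ($D = 1 - 4 = -3$)
$L = - \frac{1}{3}$ ($L = \frac{1}{-3} = - \frac{1}{3} \approx -0.33333$)
$g{\left(t \right)} = t \left(-4 + t\right)$
$r{\left(C,m \right)} = \frac{2 C}{3}$ ($r{\left(C,m \right)} = - \frac{C}{3} + C = \frac{2 C}{3}$)
$- 57 \left(-48 + r{\left(3,g{\left(-5 \right)} \right)}\right) = - 57 \left(-48 + \frac{2}{3} \cdot 3\right) = - 57 \left(-48 + 2\right) = \left(-57\right) \left(-46\right) = 2622$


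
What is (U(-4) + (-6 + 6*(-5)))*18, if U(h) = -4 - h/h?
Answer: -738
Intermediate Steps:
U(h) = -5 (U(h) = -4 - 1*1 = -4 - 1 = -5)
(U(-4) + (-6 + 6*(-5)))*18 = (-5 + (-6 + 6*(-5)))*18 = (-5 + (-6 - 30))*18 = (-5 - 36)*18 = -41*18 = -738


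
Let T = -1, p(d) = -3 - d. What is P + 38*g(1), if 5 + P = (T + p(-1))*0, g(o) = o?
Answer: 33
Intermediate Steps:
P = -5 (P = -5 + (-1 + (-3 - 1*(-1)))*0 = -5 + (-1 + (-3 + 1))*0 = -5 + (-1 - 2)*0 = -5 - 3*0 = -5 + 0 = -5)
P + 38*g(1) = -5 + 38*1 = -5 + 38 = 33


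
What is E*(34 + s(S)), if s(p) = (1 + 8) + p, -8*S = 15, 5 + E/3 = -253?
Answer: -127323/4 ≈ -31831.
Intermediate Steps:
E = -774 (E = -15 + 3*(-253) = -15 - 759 = -774)
S = -15/8 (S = -1/8*15 = -15/8 ≈ -1.8750)
s(p) = 9 + p
E*(34 + s(S)) = -774*(34 + (9 - 15/8)) = -774*(34 + 57/8) = -774*329/8 = -127323/4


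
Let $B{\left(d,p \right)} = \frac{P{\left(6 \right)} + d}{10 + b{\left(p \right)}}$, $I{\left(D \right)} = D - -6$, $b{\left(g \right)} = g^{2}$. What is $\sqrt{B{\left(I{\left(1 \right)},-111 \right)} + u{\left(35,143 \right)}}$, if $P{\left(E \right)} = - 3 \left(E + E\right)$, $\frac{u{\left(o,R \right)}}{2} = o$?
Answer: $\frac{\sqrt{10643391671}}{12331} \approx 8.3665$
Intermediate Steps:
$u{\left(o,R \right)} = 2 o$
$I{\left(D \right)} = 6 + D$ ($I{\left(D \right)} = D + 6 = 6 + D$)
$P{\left(E \right)} = - 6 E$ ($P{\left(E \right)} = - 3 \cdot 2 E = - 6 E$)
$B{\left(d,p \right)} = \frac{-36 + d}{10 + p^{2}}$ ($B{\left(d,p \right)} = \frac{\left(-6\right) 6 + d}{10 + p^{2}} = \frac{-36 + d}{10 + p^{2}}$)
$\sqrt{B{\left(I{\left(1 \right)},-111 \right)} + u{\left(35,143 \right)}} = \sqrt{\frac{-36 + \left(6 + 1\right)}{10 + \left(-111\right)^{2}} + 2 \cdot 35} = \sqrt{\frac{-36 + 7}{10 + 12321} + 70} = \sqrt{\frac{1}{12331} \left(-29\right) + 70} = \sqrt{- \frac{29}{12331} + 70} = \sqrt{\frac{863141}{12331}} = \frac{\sqrt{10643391671}}{12331}$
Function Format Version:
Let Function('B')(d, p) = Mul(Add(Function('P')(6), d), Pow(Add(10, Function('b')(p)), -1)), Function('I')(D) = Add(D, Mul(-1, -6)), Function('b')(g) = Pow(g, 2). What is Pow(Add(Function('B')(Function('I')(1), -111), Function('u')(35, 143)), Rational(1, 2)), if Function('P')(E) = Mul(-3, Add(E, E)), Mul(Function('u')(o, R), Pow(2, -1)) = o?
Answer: Mul(Rational(1, 12331), Pow(10643391671, Rational(1, 2))) ≈ 8.3665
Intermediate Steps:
Function('u')(o, R) = Mul(2, o)
Function('I')(D) = Add(6, D) (Function('I')(D) = Add(D, 6) = Add(6, D))
Function('P')(E) = Mul(-6, E) (Function('P')(E) = Mul(-3, Mul(2, E)) = Mul(-6, E))
Function('B')(d, p) = Mul(Pow(Add(10, Pow(p, 2)), -1), Add(-36, d)) (Function('B')(d, p) = Mul(Add(Mul(-6, 6), d), Pow(Add(10, Pow(p, 2)), -1)) = Mul(Add(-36, d), Pow(Add(10, Pow(p, 2)), -1)) = Mul(Pow(Add(10, Pow(p, 2)), -1), Add(-36, d)))
Pow(Add(Function('B')(Function('I')(1), -111), Function('u')(35, 143)), Rational(1, 2)) = Pow(Add(Mul(Pow(Add(10, Pow(-111, 2)), -1), Add(-36, Add(6, 1))), Mul(2, 35)), Rational(1, 2)) = Pow(Add(Mul(Pow(Add(10, 12321), -1), Add(-36, 7)), 70), Rational(1, 2)) = Pow(Add(Mul(Pow(12331, -1), -29), 70), Rational(1, 2)) = Pow(Add(Mul(Rational(1, 12331), -29), 70), Rational(1, 2)) = Pow(Add(Rational(-29, 12331), 70), Rational(1, 2)) = Pow(Rational(863141, 12331), Rational(1, 2)) = Mul(Rational(1, 12331), Pow(10643391671, Rational(1, 2)))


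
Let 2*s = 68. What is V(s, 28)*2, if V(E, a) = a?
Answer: 56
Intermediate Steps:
s = 34 (s = (½)*68 = 34)
V(s, 28)*2 = 28*2 = 56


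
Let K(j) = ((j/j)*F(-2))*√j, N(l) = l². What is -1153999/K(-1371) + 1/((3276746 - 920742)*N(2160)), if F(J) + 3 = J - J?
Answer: 1/10992172262400 - 1153999*I*√1371/4113 ≈ 9.0974e-14 - 10389.0*I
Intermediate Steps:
F(J) = -3 (F(J) = -3 + (J - J) = -3 + 0 = -3)
K(j) = -3*√j (K(j) = ((j/j)*(-3))*√j = (1*(-3))*√j = -3*√j)
-1153999/K(-1371) + 1/((3276746 - 920742)*N(2160)) = -1153999*I*√1371/4113 + 1/((3276746 - 920742)*(2160²)) = -1153999*I*√1371/4113 + 1/(2356004*4665600) = -1153999*I*√1371/4113 + (1/2356004)*(1/4665600) = -1153999*I*√1371/4113 + 1/10992172262400 = 1/10992172262400 - 1153999*I*√1371/4113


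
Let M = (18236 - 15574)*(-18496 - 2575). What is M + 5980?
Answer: -56085022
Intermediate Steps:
M = -56091002 (M = 2662*(-21071) = -56091002)
M + 5980 = -56091002 + 5980 = -56085022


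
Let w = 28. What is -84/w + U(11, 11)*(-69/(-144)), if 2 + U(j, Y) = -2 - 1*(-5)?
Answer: -121/48 ≈ -2.5208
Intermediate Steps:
U(j, Y) = 1 (U(j, Y) = -2 + (-2 - 1*(-5)) = -2 + (-2 + 5) = -2 + 3 = 1)
-84/w + U(11, 11)*(-69/(-144)) = -84/28 + 1*(-69/(-144)) = -84*1/28 + 1*(-69*(-1/144)) = -3 + 1*(23/48) = -3 + 23/48 = -121/48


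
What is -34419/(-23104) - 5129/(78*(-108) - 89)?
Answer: 411509363/196684352 ≈ 2.0922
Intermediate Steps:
-34419/(-23104) - 5129/(78*(-108) - 89) = -34419*(-1/23104) - 5129/(-8424 - 89) = 34419/23104 - 5129/(-8513) = 34419/23104 - 5129*(-1/8513) = 34419/23104 + 5129/8513 = 411509363/196684352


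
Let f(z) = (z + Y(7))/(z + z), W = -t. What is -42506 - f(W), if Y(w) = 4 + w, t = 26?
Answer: -2210327/52 ≈ -42506.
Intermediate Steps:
W = -26 (W = -1*26 = -26)
f(z) = (11 + z)/(2*z) (f(z) = (z + (4 + 7))/(z + z) = (z + 11)/((2*z)) = (11 + z)*(1/(2*z)) = (11 + z)/(2*z))
-42506 - f(W) = -42506 - (11 - 26)/(2*(-26)) = -42506 - (-1)*(-15)/(2*26) = -42506 - 1*15/52 = -42506 - 15/52 = -2210327/52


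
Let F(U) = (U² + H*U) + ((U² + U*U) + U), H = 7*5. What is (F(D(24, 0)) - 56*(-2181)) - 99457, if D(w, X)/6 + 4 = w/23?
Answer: 12158759/529 ≈ 22984.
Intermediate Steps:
H = 35
D(w, X) = -24 + 6*w/23 (D(w, X) = -24 + 6*(w/23) = -24 + 6*w/23)
F(U) = 3*U² + 36*U (F(U) = (U² + 35*U) + ((U² + U*U) + U) = (U² + 35*U) + ((U² + U²) + U) = (U² + 35*U) + (2*U² + U) = (U² + 35*U) + (U + 2*U²) = 3*U² + 36*U)
(F(D(24, 0)) - 56*(-2181)) - 99457 = (3*(-24 + (6/23)*24)*(12 + (-24 + (6/23)*24)) - 56*(-2181)) - 99457 = (3*(-24 + 144/23)*(12 + (-24 + 144/23)) + 122136) - 99457 = (3*(-408/23)*(12 - 408/23) + 122136) - 99457 = (3*(-408/23)*(-132/23) + 122136) - 99457 = (161568/529 + 122136) - 99457 = 64771512/529 - 99457 = 12158759/529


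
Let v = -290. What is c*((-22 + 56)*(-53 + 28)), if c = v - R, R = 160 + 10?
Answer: 391000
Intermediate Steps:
R = 170
c = -460 (c = -290 - 1*170 = -290 - 170 = -460)
c*((-22 + 56)*(-53 + 28)) = -460*(-22 + 56)*(-53 + 28) = -15640*(-25) = -460*(-850) = 391000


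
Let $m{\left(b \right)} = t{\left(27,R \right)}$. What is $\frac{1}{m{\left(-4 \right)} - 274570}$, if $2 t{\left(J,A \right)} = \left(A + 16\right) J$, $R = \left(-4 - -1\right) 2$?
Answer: $- \frac{1}{274435} \approx -3.6439 \cdot 10^{-6}$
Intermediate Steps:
$R = -6$ ($R = \left(-4 + 1\right) 2 = \left(-3\right) 2 = -6$)
$t{\left(J,A \right)} = \frac{J \left(16 + A\right)}{2}$ ($t{\left(J,A \right)} = \frac{\left(A + 16\right) J}{2} = \frac{\left(16 + A\right) J}{2} = \frac{J \left(16 + A\right)}{2}$)
$m{\left(b \right)} = 135$ ($m{\left(b \right)} = \frac{1}{2} \cdot 27 \left(16 - 6\right) = \frac{1}{2} \cdot 27 \cdot 10 = 135$)
$\frac{1}{m{\left(-4 \right)} - 274570} = \frac{1}{135 - 274570} = \frac{1}{-274435} = - \frac{1}{274435}$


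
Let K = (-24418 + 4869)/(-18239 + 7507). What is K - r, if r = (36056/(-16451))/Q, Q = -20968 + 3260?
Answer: 1423629113525/781596288364 ≈ 1.8214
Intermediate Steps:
Q = -17708
K = 19549/10732 (K = -19549/(-10732) = -19549*(-1/10732) = 19549/10732 ≈ 1.8216)
r = 9014/72828577 (r = (36056/(-16451))/(-17708) = (36056*(-1/16451))*(-1/17708) = -36056/16451*(-1/17708) = 9014/72828577 ≈ 0.00012377)
K - r = 19549/10732 - 1*9014/72828577 = 19549/10732 - 9014/72828577 = 1423629113525/781596288364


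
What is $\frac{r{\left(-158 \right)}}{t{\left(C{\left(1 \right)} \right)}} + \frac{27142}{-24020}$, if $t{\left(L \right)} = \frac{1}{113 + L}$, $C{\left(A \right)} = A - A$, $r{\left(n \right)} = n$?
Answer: $- \frac{214440111}{12010} \approx -17855.0$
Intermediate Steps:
$C{\left(A \right)} = 0$
$\frac{r{\left(-158 \right)}}{t{\left(C{\left(1 \right)} \right)}} + \frac{27142}{-24020} = - \frac{158}{\frac{1}{113 + 0}} + \frac{27142}{-24020} = - \frac{158}{\frac{1}{113}} + 27142 \left(- \frac{1}{24020}\right) = - 158 \frac{1}{\frac{1}{113}} - \frac{13571}{12010} = \left(-158\right) 113 - \frac{13571}{12010} = -17854 - \frac{13571}{12010} = - \frac{214440111}{12010}$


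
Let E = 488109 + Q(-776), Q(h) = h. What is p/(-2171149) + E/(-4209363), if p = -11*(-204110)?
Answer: -10508976456847/9139154268087 ≈ -1.1499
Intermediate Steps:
p = 2245210
E = 487333 (E = 488109 - 776 = 487333)
p/(-2171149) + E/(-4209363) = 2245210/(-2171149) + 487333/(-4209363) = 2245210*(-1/2171149) + 487333*(-1/4209363) = -2245210/2171149 - 487333/4209363 = -10508976456847/9139154268087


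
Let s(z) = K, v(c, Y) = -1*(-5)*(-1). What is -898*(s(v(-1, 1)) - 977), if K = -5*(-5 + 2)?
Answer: 863876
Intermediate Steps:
K = 15 (K = -5*(-3) = 15)
v(c, Y) = -5 (v(c, Y) = 5*(-1) = -5)
s(z) = 15
-898*(s(v(-1, 1)) - 977) = -898*(15 - 977) = -898*(-962) = 863876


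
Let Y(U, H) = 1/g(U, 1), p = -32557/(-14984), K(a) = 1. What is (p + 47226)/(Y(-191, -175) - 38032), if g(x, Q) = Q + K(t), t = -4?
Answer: -707666941/569863996 ≈ -1.2418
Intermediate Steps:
p = 32557/14984 (p = -32557*(-1/14984) = 32557/14984 ≈ 2.1728)
g(x, Q) = 1 + Q (g(x, Q) = Q + 1 = 1 + Q)
Y(U, H) = 1/2 (Y(U, H) = 1/(1 + 1) = 1/2)
(p + 47226)/(Y(-191, -175) - 38032) = (32557/14984 + 47226)/(1/2 - 38032) = 707666941/(14984*(-76063/2)) = (707666941/14984)*(-2/76063) = -707666941/569863996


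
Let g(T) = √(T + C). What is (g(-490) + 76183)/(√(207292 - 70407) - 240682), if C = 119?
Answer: -(76183 + I*√371)/(240682 - √136885) ≈ -0.31702 - 8.0151e-5*I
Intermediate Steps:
g(T) = √(119 + T) (g(T) = √(T + 119) = √(119 + T))
(g(-490) + 76183)/(√(207292 - 70407) - 240682) = (√(119 - 490) + 76183)/(√(207292 - 70407) - 240682) = (√(-371) + 76183)/(√136885 - 240682) = (I*√371 + 76183)/(-240682 + √136885) = (76183 + I*√371)/(-240682 + √136885)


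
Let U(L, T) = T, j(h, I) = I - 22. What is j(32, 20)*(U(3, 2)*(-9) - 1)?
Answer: 38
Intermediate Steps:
j(h, I) = -22 + I
j(32, 20)*(U(3, 2)*(-9) - 1) = (-22 + 20)*(2*(-9) - 1) = -2*(-18 - 1) = -2*(-19) = 38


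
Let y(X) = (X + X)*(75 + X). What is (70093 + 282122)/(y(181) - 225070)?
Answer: -352215/132398 ≈ -2.6603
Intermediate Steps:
y(X) = 2*X*(75 + X) (y(X) = (2*X)*(75 + X) = 2*X*(75 + X))
(70093 + 282122)/(y(181) - 225070) = (70093 + 282122)/(2*181*(75 + 181) - 225070) = 352215/(2*181*256 - 225070) = 352215/(92672 - 225070) = 352215/(-132398) = 352215*(-1/132398) = -352215/132398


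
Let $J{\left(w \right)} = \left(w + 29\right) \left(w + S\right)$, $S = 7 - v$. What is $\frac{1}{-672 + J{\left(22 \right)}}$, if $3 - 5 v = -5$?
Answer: $\frac{5}{3627} \approx 0.0013785$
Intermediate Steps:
$v = \frac{8}{5}$ ($v = \frac{3}{5} - -1 = \frac{3}{5} + 1 = \frac{8}{5} \approx 1.6$)
$S = \frac{27}{5}$ ($S = 7 - \frac{8}{5} = \frac{27}{5} \approx 5.4$)
$J{\left(w \right)} = \left(29 + w\right) \left(\frac{27}{5} + w\right)$ ($J{\left(w \right)} = \left(w + 29\right) \left(w + \frac{27}{5}\right) = \left(29 + w\right) \left(\frac{27}{5} + w\right)$)
$\frac{1}{-672 + J{\left(22 \right)}} = \frac{1}{-672 + \left(\frac{783}{5} + 22^{2} + \frac{172}{5} \cdot 22\right)} = \frac{1}{-672 + \left(\frac{783}{5} + 484 + \frac{3784}{5}\right)} = \frac{1}{-672 + \frac{6987}{5}} = \frac{1}{\frac{3627}{5}} = \frac{5}{3627}$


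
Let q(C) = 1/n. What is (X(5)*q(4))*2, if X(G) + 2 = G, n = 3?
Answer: 2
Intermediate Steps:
X(G) = -2 + G
q(C) = 1/3
(X(5)*q(4))*2 = ((-2 + 5)*(1/3))*2 = (3*(1/3))*2 = 1*2 = 2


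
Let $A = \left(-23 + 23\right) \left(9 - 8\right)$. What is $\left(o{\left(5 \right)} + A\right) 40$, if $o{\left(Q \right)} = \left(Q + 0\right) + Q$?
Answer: $400$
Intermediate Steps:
$o{\left(Q \right)} = 2 Q$ ($o{\left(Q \right)} = Q + Q = 2 Q$)
$A = 0$ ($A = 0 \cdot 1 = 0$)
$\left(o{\left(5 \right)} + A\right) 40 = \left(2 \cdot 5 + 0\right) 40 = \left(10 + 0\right) 40 = 10 \cdot 40 = 400$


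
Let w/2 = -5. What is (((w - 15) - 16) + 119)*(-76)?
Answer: -5928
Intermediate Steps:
w = -10 (w = 2*(-5) = -10)
(((w - 15) - 16) + 119)*(-76) = (((-10 - 15) - 16) + 119)*(-76) = ((-25 - 16) + 119)*(-76) = (-41 + 119)*(-76) = 78*(-76) = -5928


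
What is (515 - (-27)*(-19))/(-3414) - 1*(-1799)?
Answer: 3070892/1707 ≈ 1799.0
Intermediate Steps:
(515 - (-27)*(-19))/(-3414) - 1*(-1799) = (515 - 1*513)*(-1/3414) + 1799 = (515 - 513)*(-1/3414) + 1799 = 2*(-1/3414) + 1799 = -1/1707 + 1799 = 3070892/1707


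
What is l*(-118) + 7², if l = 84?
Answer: -9863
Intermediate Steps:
l*(-118) + 7² = 84*(-118) + 7² = -9912 + 49 = -9863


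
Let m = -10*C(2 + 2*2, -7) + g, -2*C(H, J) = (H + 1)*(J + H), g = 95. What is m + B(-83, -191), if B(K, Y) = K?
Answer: -23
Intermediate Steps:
C(H, J) = -(1 + H)*(H + J)/2 (C(H, J) = -(H + 1)*(J + H)/2 = -(1 + H)*(H + J)/2)
m = 60 (m = -10*(-(2 + 2*2)/2 - ½*(-7) - (2 + 2*2)²/2 - ½*(2 + 2*2)*(-7)) + 95 = -10*(-(2 + 4)/2 + 7/2 - (2 + 4)²/2 - ½*(2 + 4)*(-7)) + 95 = -10*(-½*6 + 7/2 - ½*6² - ½*6*(-7)) + 95 = -10*(-3 + 7/2 - ½*36 + 21) + 95 = -10*(-3 + 7/2 - 18 + 21) + 95 = -10*7/2 + 95 = -35 + 95 = 60)
m + B(-83, -191) = 60 - 83 = -23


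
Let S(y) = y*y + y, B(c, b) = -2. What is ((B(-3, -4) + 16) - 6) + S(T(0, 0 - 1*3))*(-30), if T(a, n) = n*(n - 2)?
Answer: -7192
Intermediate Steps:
T(a, n) = n*(-2 + n)
S(y) = y + y² (S(y) = y² + y = y + y²)
((B(-3, -4) + 16) - 6) + S(T(0, 0 - 1*3))*(-30) = ((-2 + 16) - 6) + (((0 - 1*3)*(-2 + (0 - 1*3)))*(1 + (0 - 1*3)*(-2 + (0 - 1*3))))*(-30) = (14 - 6) + (((0 - 3)*(-2 + (0 - 3)))*(1 + (0 - 3)*(-2 + (0 - 3))))*(-30) = 8 + ((-3*(-2 - 3))*(1 - 3*(-2 - 3)))*(-30) = 8 + ((-3*(-5))*(1 - 3*(-5)))*(-30) = 8 + (15*(1 + 15))*(-30) = 8 + (15*16)*(-30) = 8 + 240*(-30) = 8 - 7200 = -7192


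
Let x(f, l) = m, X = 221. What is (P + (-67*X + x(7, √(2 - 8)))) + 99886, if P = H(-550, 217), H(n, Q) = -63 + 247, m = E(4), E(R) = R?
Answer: 85267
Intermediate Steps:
m = 4
x(f, l) = 4
H(n, Q) = 184
P = 184
(P + (-67*X + x(7, √(2 - 8)))) + 99886 = (184 + (-67*221 + 4)) + 99886 = (184 + (-14807 + 4)) + 99886 = (184 - 14803) + 99886 = -14619 + 99886 = 85267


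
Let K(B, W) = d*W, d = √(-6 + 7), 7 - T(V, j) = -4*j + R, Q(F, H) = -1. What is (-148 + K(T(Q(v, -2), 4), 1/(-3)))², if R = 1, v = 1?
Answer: 198025/9 ≈ 22003.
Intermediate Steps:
T(V, j) = 6 + 4*j (T(V, j) = 7 - (-4*j + 1) = 7 - (1 - 4*j) = 7 + (-1 + 4*j) = 6 + 4*j)
d = 1 (d = √1 = 1)
K(B, W) = W (K(B, W) = 1*W = W)
(-148 + K(T(Q(v, -2), 4), 1/(-3)))² = (-148 + 1/(-3))² = (-148 - ⅓)² = (-445/3)² = 198025/9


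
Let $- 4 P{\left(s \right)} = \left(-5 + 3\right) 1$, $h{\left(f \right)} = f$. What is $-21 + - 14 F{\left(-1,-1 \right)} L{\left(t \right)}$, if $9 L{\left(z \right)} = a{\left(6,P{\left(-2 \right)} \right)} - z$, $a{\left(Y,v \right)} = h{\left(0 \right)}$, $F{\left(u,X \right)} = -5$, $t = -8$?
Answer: $\frac{371}{9} \approx 41.222$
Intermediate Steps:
$P{\left(s \right)} = \frac{1}{2}$ ($P{\left(s \right)} = - \frac{\left(-5 + 3\right) 1}{4} = - \frac{\left(-2\right) 1}{4} = \left(- \frac{1}{4}\right) \left(-2\right) = \frac{1}{2}$)
$a{\left(Y,v \right)} = 0$
$L{\left(z \right)} = - \frac{z}{9}$ ($L{\left(z \right)} = \frac{0 - z}{9} = \frac{\left(-1\right) z}{9} = - \frac{z}{9}$)
$-21 + - 14 F{\left(-1,-1 \right)} L{\left(t \right)} = -21 + \left(-14\right) \left(-5\right) \left(\left(- \frac{1}{9}\right) \left(-8\right)\right) = -21 + 70 \cdot \frac{8}{9} = -21 + \frac{560}{9} = \frac{371}{9}$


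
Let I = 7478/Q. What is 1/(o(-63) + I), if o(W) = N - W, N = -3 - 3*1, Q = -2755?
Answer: 2755/149557 ≈ 0.018421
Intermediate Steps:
N = -6 (N = -3 - 3 = -6)
o(W) = -6 - W
I = -7478/2755 (I = 7478/(-2755) = 7478*(-1/2755) = -7478/2755 ≈ -2.7143)
1/(o(-63) + I) = 1/((-6 - 1*(-63)) - 7478/2755) = 1/((-6 + 63) - 7478/2755) = 1/(57 - 7478/2755) = 1/(149557/2755) = 2755/149557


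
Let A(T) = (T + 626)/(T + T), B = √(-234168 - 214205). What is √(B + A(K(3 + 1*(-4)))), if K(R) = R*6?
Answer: √(-465 + 9*I*√448373)/3 ≈ 17.606 + 19.017*I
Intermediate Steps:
B = I*√448373 (B = √(-448373) = I*√448373 ≈ 669.61*I)
K(R) = 6*R
A(T) = (626 + T)/(2*T) (A(T) = (626 + T)/((2*T)) = (626 + T)*(1/(2*T)) = (626 + T)/(2*T))
√(B + A(K(3 + 1*(-4)))) = √(I*√448373 + (626 + 6*(3 + 1*(-4)))/(2*((6*(3 + 1*(-4)))))) = √(I*√448373 + (626 + 6*(3 - 4))/(2*((6*(3 - 4))))) = √(I*√448373 + (626 + 6*(-1))/(2*((6*(-1))))) = √(I*√448373 + (½)*(626 - 6)/(-6)) = √(I*√448373 + (½)*(-⅙)*620) = √(I*√448373 - 155/3) = √(-155/3 + I*√448373)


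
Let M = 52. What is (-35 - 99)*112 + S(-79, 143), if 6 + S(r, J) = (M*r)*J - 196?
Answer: -602654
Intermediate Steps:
S(r, J) = -202 + 52*J*r (S(r, J) = -6 + ((52*r)*J - 196) = -6 + (52*J*r - 196) = -6 + (-196 + 52*J*r) = -202 + 52*J*r)
(-35 - 99)*112 + S(-79, 143) = (-35 - 99)*112 + (-202 + 52*143*(-79)) = -134*112 + (-202 - 587444) = -15008 - 587646 = -602654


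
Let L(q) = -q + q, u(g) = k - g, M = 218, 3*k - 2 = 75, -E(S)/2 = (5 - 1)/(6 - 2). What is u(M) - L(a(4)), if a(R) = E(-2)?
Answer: -577/3 ≈ -192.33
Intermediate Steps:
E(S) = -2 (E(S) = -2*(5 - 1)/(6 - 2) = -8/4 = -2*1 = -2)
k = 77/3 (k = ⅔ + (⅓)*75 = ⅔ + 25 = 77/3 ≈ 25.667)
u(g) = 77/3 - g
a(R) = -2
L(q) = 0
u(M) - L(a(4)) = (77/3 - 1*218) - 1*0 = (77/3 - 218) + 0 = -577/3 + 0 = -577/3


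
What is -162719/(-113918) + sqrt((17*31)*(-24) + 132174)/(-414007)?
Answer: 162719/113918 - sqrt(119526)/414007 ≈ 1.4276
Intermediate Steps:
-162719/(-113918) + sqrt((17*31)*(-24) + 132174)/(-414007) = -162719*(-1/113918) + sqrt(527*(-24) + 132174)*(-1/414007) = 162719/113918 + sqrt(-12648 + 132174)*(-1/414007) = 162719/113918 + sqrt(119526)*(-1/414007) = 162719/113918 - sqrt(119526)/414007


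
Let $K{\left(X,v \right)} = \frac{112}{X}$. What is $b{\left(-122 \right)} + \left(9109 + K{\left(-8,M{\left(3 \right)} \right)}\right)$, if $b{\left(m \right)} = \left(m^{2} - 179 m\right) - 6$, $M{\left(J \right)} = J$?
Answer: $45811$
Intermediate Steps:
$b{\left(m \right)} = -6 + m^{2} - 179 m$
$b{\left(-122 \right)} + \left(9109 + K{\left(-8,M{\left(3 \right)} \right)}\right) = \left(-6 + \left(-122\right)^{2} - -21838\right) + \left(9109 + \frac{112}{-8}\right) = \left(-6 + 14884 + 21838\right) + \left(9109 + 112 \left(- \frac{1}{8}\right)\right) = 36716 + \left(9109 - 14\right) = 36716 + 9095 = 45811$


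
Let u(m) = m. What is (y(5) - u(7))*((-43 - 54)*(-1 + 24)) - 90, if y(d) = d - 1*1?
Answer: 6603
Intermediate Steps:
y(d) = -1 + d (y(d) = d - 1 = -1 + d)
(y(5) - u(7))*((-43 - 54)*(-1 + 24)) - 90 = ((-1 + 5) - 1*7)*((-43 - 54)*(-1 + 24)) - 90 = (4 - 7)*(-97*23) - 90 = -3*(-2231) - 90 = 6693 - 90 = 6603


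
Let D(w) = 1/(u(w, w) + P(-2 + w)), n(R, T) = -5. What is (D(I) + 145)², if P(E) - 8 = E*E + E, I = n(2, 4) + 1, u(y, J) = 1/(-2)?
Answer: 118309129/5625 ≈ 21033.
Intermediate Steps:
u(y, J) = -½ (u(y, J) = 1*(-½) = -½)
I = -4 (I = -5 + 1 = -4)
P(E) = 8 + E + E² (P(E) = 8 + (E*E + E) = 8 + (E² + E) = 8 + (E + E²) = 8 + E + E²)
D(w) = 1/(11/2 + w + (-2 + w)²) (D(w) = 1/(-½ + (8 + (-2 + w) + (-2 + w)²)) = 1/(-½ + (6 + w + (-2 + w)²)) = 1/(11/2 + w + (-2 + w)²))
(D(I) + 145)² = (2/(19 - 6*(-4) + 2*(-4)²) + 145)² = (2/(19 + 24 + 2*16) + 145)² = (2/(19 + 24 + 32) + 145)² = (2/75 + 145)² = (10877/75)² = 118309129/5625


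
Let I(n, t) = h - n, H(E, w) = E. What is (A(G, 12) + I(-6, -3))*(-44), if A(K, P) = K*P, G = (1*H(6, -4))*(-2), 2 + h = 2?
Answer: 6072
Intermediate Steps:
h = 0 (h = -2 + 2 = 0)
I(n, t) = -n (I(n, t) = 0 - n = -n)
G = -12 (G = (1*6)*(-2) = 6*(-2) = -12)
(A(G, 12) + I(-6, -3))*(-44) = (-12*12 - 1*(-6))*(-44) = (-144 + 6)*(-44) = -138*(-44) = 6072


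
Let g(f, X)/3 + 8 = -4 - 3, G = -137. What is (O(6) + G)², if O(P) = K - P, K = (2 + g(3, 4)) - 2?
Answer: 35344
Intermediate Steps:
g(f, X) = -45 (g(f, X) = -24 + 3*(-4 - 3) = -24 + 3*(-7) = -24 - 21 = -45)
K = -45 (K = (2 - 45) - 2 = -43 - 2 = -45)
O(P) = -45 - P
(O(6) + G)² = ((-45 - 1*6) - 137)² = ((-45 - 6) - 137)² = (-51 - 137)² = (-188)² = 35344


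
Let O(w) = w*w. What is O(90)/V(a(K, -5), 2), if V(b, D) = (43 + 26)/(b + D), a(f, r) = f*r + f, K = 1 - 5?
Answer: 48600/23 ≈ 2113.0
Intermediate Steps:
K = -4
a(f, r) = f + f*r
V(b, D) = 69/(D + b)
O(w) = w²
O(90)/V(a(K, -5), 2) = 90²/((69/(2 - 4*(1 - 5)))) = 8100/((69/(2 - 4*(-4)))) = 8100/((69/(2 + 16))) = 8100/((69/18)) = 8100/((69*(1/18))) = 8100/(23/6) = 8100*(6/23) = 48600/23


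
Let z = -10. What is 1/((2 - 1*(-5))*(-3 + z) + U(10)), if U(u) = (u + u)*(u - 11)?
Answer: -1/111 ≈ -0.0090090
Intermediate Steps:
U(u) = 2*u*(-11 + u) (U(u) = (2*u)*(-11 + u) = 2*u*(-11 + u))
1/((2 - 1*(-5))*(-3 + z) + U(10)) = 1/((2 - 1*(-5))*(-3 - 10) + 2*10*(-11 + 10)) = 1/((2 + 5)*(-13) + 2*10*(-1)) = 1/(7*(-13) - 20) = 1/(-91 - 20) = 1/(-111) = -1/111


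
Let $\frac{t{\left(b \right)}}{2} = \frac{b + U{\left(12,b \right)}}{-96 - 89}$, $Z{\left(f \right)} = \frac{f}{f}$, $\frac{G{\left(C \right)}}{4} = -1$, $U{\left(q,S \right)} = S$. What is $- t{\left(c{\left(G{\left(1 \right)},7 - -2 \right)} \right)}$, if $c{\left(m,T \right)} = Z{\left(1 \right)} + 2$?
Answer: $\frac{12}{185} \approx 0.064865$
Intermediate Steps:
$G{\left(C \right)} = -4$ ($G{\left(C \right)} = 4 \left(-1\right) = -4$)
$Z{\left(f \right)} = 1$
$c{\left(m,T \right)} = 3$ ($c{\left(m,T \right)} = 1 + 2 = 3$)
$t{\left(b \right)} = - \frac{4 b}{185}$ ($t{\left(b \right)} = 2 \frac{b + b}{-96 - 89} = 2 \frac{2 b}{-96 - 89} = 2 \frac{2 b}{-185} = 2 \cdot 2 b \left(- \frac{1}{185}\right) = 2 \left(- \frac{2 b}{185}\right) = - \frac{4 b}{185}$)
$- t{\left(c{\left(G{\left(1 \right)},7 - -2 \right)} \right)} = - \frac{\left(-4\right) 3}{185} = \left(-1\right) \left(- \frac{12}{185}\right) = \frac{12}{185}$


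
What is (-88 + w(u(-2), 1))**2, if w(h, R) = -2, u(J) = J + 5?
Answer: 8100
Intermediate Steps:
u(J) = 5 + J
(-88 + w(u(-2), 1))**2 = (-88 - 2)**2 = (-90)**2 = 8100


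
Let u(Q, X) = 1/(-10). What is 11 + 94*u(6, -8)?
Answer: 8/5 ≈ 1.6000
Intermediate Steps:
u(Q, X) = -1/10
11 + 94*u(6, -8) = 11 + 94*(-1/10) = 11 - 47/5 = 8/5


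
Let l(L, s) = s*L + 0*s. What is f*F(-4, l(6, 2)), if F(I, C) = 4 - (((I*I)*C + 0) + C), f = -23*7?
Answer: 32200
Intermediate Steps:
f = -161
l(L, s) = L*s (l(L, s) = L*s + 0 = L*s)
F(I, C) = 4 - C - C*I**2 (F(I, C) = 4 - ((I**2*C + 0) + C) = 4 - ((C*I**2 + 0) + C) = 4 - (C*I**2 + C) = 4 - (C + C*I**2) = 4 + (-C - C*I**2) = 4 - C - C*I**2)
f*F(-4, l(6, 2)) = -161*(4 - 6*2 - 1*6*2*(-4)**2) = -161*(4 - 1*12 - 1*12*16) = -161*(4 - 12 - 192) = -161*(-200) = 32200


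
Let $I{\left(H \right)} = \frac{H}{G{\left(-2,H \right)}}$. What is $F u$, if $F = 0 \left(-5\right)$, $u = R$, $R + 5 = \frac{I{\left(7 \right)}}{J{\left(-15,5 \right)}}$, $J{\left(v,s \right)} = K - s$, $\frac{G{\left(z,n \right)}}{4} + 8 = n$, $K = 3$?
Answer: $0$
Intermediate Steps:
$G{\left(z,n \right)} = -32 + 4 n$
$J{\left(v,s \right)} = 3 - s$
$I{\left(H \right)} = \frac{H}{-32 + 4 H}$
$R = - \frac{33}{8}$ ($R = -5 + \frac{\frac{1}{4} \cdot 7 \frac{1}{-8 + 7}}{3 - 5} = -5 + \frac{\frac{1}{4} \cdot 7 \frac{1}{-1}}{3 - 5} = -5 + \frac{\frac{1}{4} \cdot 7 \left(-1\right)}{-2} = -5 - - \frac{7}{8} = -5 + \frac{7}{8} = - \frac{33}{8} \approx -4.125$)
$u = - \frac{33}{8} \approx -4.125$
$F = 0$
$F u = 0 \left(- \frac{33}{8}\right) = 0$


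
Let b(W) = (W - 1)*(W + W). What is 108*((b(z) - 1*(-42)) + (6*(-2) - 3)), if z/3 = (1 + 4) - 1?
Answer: 31428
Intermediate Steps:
z = 12 (z = 3*((1 + 4) - 1) = 3*(5 - 1) = 3*4 = 12)
b(W) = 2*W*(-1 + W) (b(W) = (-1 + W)*(2*W) = 2*W*(-1 + W))
108*((b(z) - 1*(-42)) + (6*(-2) - 3)) = 108*((2*12*(-1 + 12) - 1*(-42)) + (6*(-2) - 3)) = 108*((2*12*11 + 42) + (-12 - 3)) = 108*((264 + 42) - 15) = 108*(306 - 15) = 108*291 = 31428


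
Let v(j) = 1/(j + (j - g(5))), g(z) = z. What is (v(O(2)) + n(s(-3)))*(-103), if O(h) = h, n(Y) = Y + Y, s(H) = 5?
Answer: -927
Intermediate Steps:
n(Y) = 2*Y
v(j) = 1/(-5 + 2*j) (v(j) = 1/(j + (j - 1*5)) = 1/(j + (j - 5)) = 1/(j + (-5 + j)) = 1/(-5 + 2*j))
(v(O(2)) + n(s(-3)))*(-103) = (1/(-5 + 2*2) + 2*5)*(-103) = (1/(-5 + 4) + 10)*(-103) = (1/(-1) + 10)*(-103) = (-1 + 10)*(-103) = 9*(-103) = -927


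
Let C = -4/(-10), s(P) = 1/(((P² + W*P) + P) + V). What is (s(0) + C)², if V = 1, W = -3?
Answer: 49/25 ≈ 1.9600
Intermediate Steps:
s(P) = 1/(1 + P² - 2*P) (s(P) = 1/(((P² - 3*P) + P) + 1) = 1/((P² - 2*P) + 1) = 1/(1 + P² - 2*P))
C = ⅖ (C = -4*(-⅒) = ⅖ ≈ 0.40000)
(s(0) + C)² = (1/(1 + 0² - 2*0) + ⅖)² = (1/(1 + 0 + 0) + ⅖)² = (1/1 + ⅖)² = (1 + ⅖)² = (7/5)² = 49/25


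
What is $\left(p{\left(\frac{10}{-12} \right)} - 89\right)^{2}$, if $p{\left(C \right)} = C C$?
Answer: $\frac{10106041}{1296} \approx 7797.9$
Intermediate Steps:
$p{\left(C \right)} = C^{2}$
$\left(p{\left(\frac{10}{-12} \right)} - 89\right)^{2} = \left(\left(\frac{10}{-12}\right)^{2} - 89\right)^{2} = \left(\left(10 \left(- \frac{1}{12}\right)\right)^{2} - 89\right)^{2} = \left(\left(- \frac{5}{6}\right)^{2} - 89\right)^{2} = \left(\frac{25}{36} - 89\right)^{2} = \left(- \frac{3179}{36}\right)^{2} = \frac{10106041}{1296}$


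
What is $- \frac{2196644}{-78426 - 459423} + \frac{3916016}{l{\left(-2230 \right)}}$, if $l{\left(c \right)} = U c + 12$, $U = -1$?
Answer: $\frac{1055575082716}{602928729} \approx 1750.7$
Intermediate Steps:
$l{\left(c \right)} = 12 - c$ ($l{\left(c \right)} = - c + 12 = 12 - c$)
$- \frac{2196644}{-78426 - 459423} + \frac{3916016}{l{\left(-2230 \right)}} = - \frac{2196644}{-78426 - 459423} + \frac{3916016}{12 - -2230} = - \frac{2196644}{-78426 - 459423} + \frac{3916016}{12 + 2230} = - \frac{2196644}{-537849} + \frac{3916016}{2242} = \left(-2196644\right) \left(- \frac{1}{537849}\right) + 3916016 \cdot \frac{1}{2242} = \frac{2196644}{537849} + \frac{1958008}{1121} = \frac{1055575082716}{602928729}$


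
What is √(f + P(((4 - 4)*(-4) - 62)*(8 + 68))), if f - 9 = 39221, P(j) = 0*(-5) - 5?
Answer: 5*√1569 ≈ 198.05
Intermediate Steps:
P(j) = -5 (P(j) = 0 - 5 = -5)
f = 39230 (f = 9 + 39221 = 39230)
√(f + P(((4 - 4)*(-4) - 62)*(8 + 68))) = √(39230 - 5) = √39225 = 5*√1569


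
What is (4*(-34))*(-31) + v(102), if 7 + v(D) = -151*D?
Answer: -11193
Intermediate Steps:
v(D) = -7 - 151*D
(4*(-34))*(-31) + v(102) = (4*(-34))*(-31) + (-7 - 151*102) = -136*(-31) + (-7 - 15402) = 4216 - 15409 = -11193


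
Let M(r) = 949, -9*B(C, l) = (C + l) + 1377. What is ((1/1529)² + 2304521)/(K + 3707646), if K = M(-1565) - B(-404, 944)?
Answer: 2693801839581/4335301701764 ≈ 0.62136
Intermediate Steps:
B(C, l) = -153 - C/9 - l/9 (B(C, l) = -((C + l) + 1377)/9 = -(1377 + C + l)/9 = -153 - C/9 - l/9)
K = 1162 (K = 949 - (-153 - ⅑*(-404) - ⅑*944) = 949 - (-153 + 404/9 - 944/9) = 949 - 1*(-213) = 949 + 213 = 1162)
((1/1529)² + 2304521)/(K + 3707646) = ((1/1529)² + 2304521)/(1162 + 3707646) = ((1/1529)² + 2304521)/3708808 = (1/2337841 + 2304521)*(1/3708808) = (5387603679162/2337841)*(1/3708808) = 2693801839581/4335301701764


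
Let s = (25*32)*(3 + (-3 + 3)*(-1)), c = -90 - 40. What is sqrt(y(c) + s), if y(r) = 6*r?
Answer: 18*sqrt(5) ≈ 40.249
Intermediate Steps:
c = -130
s = 2400 (s = 800*(3 + 0*(-1)) = 800*(3 + 0) = 800*3 = 2400)
sqrt(y(c) + s) = sqrt(6*(-130) + 2400) = sqrt(-780 + 2400) = sqrt(1620) = 18*sqrt(5)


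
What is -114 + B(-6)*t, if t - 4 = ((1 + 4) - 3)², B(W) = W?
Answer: -162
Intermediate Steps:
t = 8 (t = 4 + ((1 + 4) - 3)² = 4 + (5 - 3)² = 4 + 2² = 4 + 4 = 8)
-114 + B(-6)*t = -114 - 6*8 = -114 - 48 = -162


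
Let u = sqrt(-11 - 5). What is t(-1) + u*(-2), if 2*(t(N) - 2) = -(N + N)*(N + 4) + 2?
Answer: 6 - 8*I ≈ 6.0 - 8.0*I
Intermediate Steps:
t(N) = 3 - N*(4 + N) (t(N) = 2 + (-(N + N)*(N + 4) + 2)/2 = 2 + (-2*N*(4 + N) + 2)/2 = 2 + (2 - 2*N*(4 + N))/2 = 2 + (1 - N*(4 + N)) = 3 - N*(4 + N))
u = 4*I (u = sqrt(-16) = 4*I ≈ 4.0*I)
t(-1) + u*(-2) = (3 - 1*(-1)**2 - 4*(-1)) + (4*I)*(-2) = (3 - 1*1 + 4) - 8*I = (3 - 1 + 4) - 8*I = 6 - 8*I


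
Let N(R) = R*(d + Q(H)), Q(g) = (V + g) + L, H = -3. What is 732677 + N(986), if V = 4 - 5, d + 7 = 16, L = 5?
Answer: 742537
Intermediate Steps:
d = 9 (d = -7 + 16 = 9)
V = -1
Q(g) = 4 + g (Q(g) = (-1 + g) + 5 = 4 + g)
N(R) = 10*R (N(R) = R*(9 + (4 - 3)) = R*(9 + 1) = R*10 = 10*R)
732677 + N(986) = 732677 + 10*986 = 732677 + 9860 = 742537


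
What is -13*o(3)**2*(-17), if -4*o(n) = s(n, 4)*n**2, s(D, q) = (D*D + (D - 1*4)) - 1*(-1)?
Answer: 1449981/16 ≈ 90624.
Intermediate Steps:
s(D, q) = -3 + D + D**2 (s(D, q) = (D**2 + (D - 4)) + 1 = (D**2 + (-4 + D)) + 1 = (-4 + D + D**2) + 1 = -3 + D + D**2)
o(n) = -n**2*(-3 + n + n**2)/4 (o(n) = -(-3 + n + n**2)*n**2/4 = -n**2*(-3 + n + n**2)/4)
-13*o(3)**2*(-17) = -13*81*(3 - 1*3 - 1*3**2)**2/16*(-17) = -13*81*(3 - 3 - 1*9)**2/16*(-17) = -13*81*(3 - 3 - 9)**2/16*(-17) = -13*((1/4)*9*(-9))**2*(-17) = -13*(-81/4)**2*(-17) = -13*6561/16*(-17) = -85293/16*(-17) = 1449981/16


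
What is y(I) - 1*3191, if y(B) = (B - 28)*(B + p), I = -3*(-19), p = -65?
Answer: -3423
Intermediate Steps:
I = 57
y(B) = (-65 + B)*(-28 + B) (y(B) = (B - 28)*(B - 65) = (-28 + B)*(-65 + B) = (-65 + B)*(-28 + B))
y(I) - 1*3191 = (1820 + 57**2 - 93*57) - 1*3191 = (1820 + 3249 - 5301) - 3191 = -232 - 3191 = -3423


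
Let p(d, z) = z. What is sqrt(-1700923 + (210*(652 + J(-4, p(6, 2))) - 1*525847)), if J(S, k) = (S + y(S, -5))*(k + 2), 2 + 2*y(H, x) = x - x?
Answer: 5*I*sqrt(83762) ≈ 1447.1*I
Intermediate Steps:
y(H, x) = -1 (y(H, x) = -1 + (x - x)/2 = -1 + (1/2)*0 = -1 + 0 = -1)
J(S, k) = (-1 + S)*(2 + k) (J(S, k) = (S - 1)*(k + 2) = (-1 + S)*(2 + k))
sqrt(-1700923 + (210*(652 + J(-4, p(6, 2))) - 1*525847)) = sqrt(-1700923 + (210*(652 + (-2 - 1*2 + 2*(-4) - 4*2)) - 1*525847)) = sqrt(-1700923 + (210*(652 + (-2 - 2 - 8 - 8)) - 525847)) = sqrt(-1700923 + (210*(652 - 20) - 525847)) = sqrt(-1700923 + (210*632 - 525847)) = sqrt(-1700923 + (132720 - 525847)) = sqrt(-1700923 - 393127) = sqrt(-2094050) = 5*I*sqrt(83762)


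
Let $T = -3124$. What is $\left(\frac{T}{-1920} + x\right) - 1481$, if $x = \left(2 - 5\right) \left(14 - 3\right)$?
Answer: $- \frac{725939}{480} \approx -1512.4$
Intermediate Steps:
$x = -33$ ($x = - 3 \left(14 - 3\right) = \left(-3\right) 11 = -33$)
$\left(\frac{T}{-1920} + x\right) - 1481 = \left(- \frac{3124}{-1920} - 33\right) - 1481 = \left(\left(-3124\right) \left(- \frac{1}{1920}\right) - 33\right) - 1481 = \left(\frac{781}{480} - 33\right) - 1481 = - \frac{15059}{480} - 1481 = - \frac{725939}{480}$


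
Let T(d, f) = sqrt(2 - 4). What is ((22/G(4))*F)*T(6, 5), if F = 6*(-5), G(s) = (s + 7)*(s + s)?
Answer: -15*I*sqrt(2)/2 ≈ -10.607*I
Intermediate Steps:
T(d, f) = I*sqrt(2) (T(d, f) = sqrt(-2) = I*sqrt(2))
G(s) = 2*s*(7 + s) (G(s) = (7 + s)*(2*s) = 2*s*(7 + s))
F = -30
((22/G(4))*F)*T(6, 5) = ((22/((2*4*(7 + 4))))*(-30))*(I*sqrt(2)) = ((22/((2*4*11)))*(-30))*(I*sqrt(2)) = ((22/88)*(-30))*(I*sqrt(2)) = ((22*(1/88))*(-30))*(I*sqrt(2)) = ((1/4)*(-30))*(I*sqrt(2)) = -15*I*sqrt(2)/2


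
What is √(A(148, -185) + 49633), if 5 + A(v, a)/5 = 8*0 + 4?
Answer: 2*√12407 ≈ 222.77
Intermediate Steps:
A(v, a) = -5 (A(v, a) = -25 + 5*(8*0 + 4) = -25 + 5*(0 + 4) = -25 + 5*4 = -25 + 20 = -5)
√(A(148, -185) + 49633) = √(-5 + 49633) = √49628 = 2*√12407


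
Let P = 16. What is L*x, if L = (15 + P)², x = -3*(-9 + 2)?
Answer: 20181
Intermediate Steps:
x = 21 (x = -3*(-7) = 21)
L = 961 (L = (15 + 16)² = 31² = 961)
L*x = 961*21 = 20181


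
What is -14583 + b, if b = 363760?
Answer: 349177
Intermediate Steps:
-14583 + b = -14583 + 363760 = 349177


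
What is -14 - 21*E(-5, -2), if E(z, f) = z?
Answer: 91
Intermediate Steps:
-14 - 21*E(-5, -2) = -14 - 21*(-5) = -14 + 105 = 91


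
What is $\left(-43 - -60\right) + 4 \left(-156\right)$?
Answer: $-607$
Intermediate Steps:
$\left(-43 - -60\right) + 4 \left(-156\right) = \left(-43 + 60\right) - 624 = 17 - 624 = -607$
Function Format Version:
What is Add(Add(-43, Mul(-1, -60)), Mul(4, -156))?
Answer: -607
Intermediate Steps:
Add(Add(-43, Mul(-1, -60)), Mul(4, -156)) = Add(Add(-43, 60), -624) = Add(17, -624) = -607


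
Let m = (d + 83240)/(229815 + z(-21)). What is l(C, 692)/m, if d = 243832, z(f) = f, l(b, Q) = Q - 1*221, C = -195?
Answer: 18038829/54512 ≈ 330.92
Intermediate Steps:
l(b, Q) = -221 + Q (l(b, Q) = Q - 221 = -221 + Q)
m = 54512/38299 (m = (243832 + 83240)/(229815 - 21) = 327072/229794 = 327072*(1/229794) = 54512/38299 ≈ 1.4233)
l(C, 692)/m = (-221 + 692)/(54512/38299) = 471*(38299/54512) = 18038829/54512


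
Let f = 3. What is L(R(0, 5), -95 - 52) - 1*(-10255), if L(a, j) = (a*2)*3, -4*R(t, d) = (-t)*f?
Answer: 10255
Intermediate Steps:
R(t, d) = 3*t/4 (R(t, d) = -(-t)*3/4 = -(-3)*t/4 = 3*t/4)
L(a, j) = 6*a (L(a, j) = (2*a)*3 = 6*a)
L(R(0, 5), -95 - 52) - 1*(-10255) = 6*((3/4)*0) - 1*(-10255) = 6*0 + 10255 = 0 + 10255 = 10255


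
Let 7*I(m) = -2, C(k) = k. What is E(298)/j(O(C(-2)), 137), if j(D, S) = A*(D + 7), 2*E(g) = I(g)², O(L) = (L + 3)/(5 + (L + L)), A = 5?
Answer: 1/980 ≈ 0.0010204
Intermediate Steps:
I(m) = -2/7 (I(m) = (⅐)*(-2) = -2/7)
O(L) = (3 + L)/(5 + 2*L)
E(g) = 2/49 (E(g) = (-2/7)²/2 = (½)*(4/49) = 2/49)
j(D, S) = 35 + 5*D (j(D, S) = 5*(D + 7) = 5*(7 + D) = 35 + 5*D)
E(298)/j(O(C(-2)), 137) = 2/(49*(35 + 5*((3 - 2)/(5 + 2*(-2))))) = 2/(49*(35 + 5*(1/(5 - 4)))) = 2/(49*(35 + 5*(1/1))) = 2/(49*(35 + 5*(1*1))) = 2/(49*(35 + 5*1)) = 2/(49*(35 + 5)) = (2/49)/40 = (2/49)*(1/40) = 1/980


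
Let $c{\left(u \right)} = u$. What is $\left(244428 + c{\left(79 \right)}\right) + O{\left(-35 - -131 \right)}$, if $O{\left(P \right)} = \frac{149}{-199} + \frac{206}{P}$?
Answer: $\frac{2335544209}{9552} \approx 2.4451 \cdot 10^{5}$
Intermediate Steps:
$O{\left(P \right)} = - \frac{149}{199} + \frac{206}{P}$ ($O{\left(P \right)} = 149 \left(- \frac{1}{199}\right) + \frac{206}{P} = - \frac{149}{199} + \frac{206}{P}$)
$\left(244428 + c{\left(79 \right)}\right) + O{\left(-35 - -131 \right)} = \left(244428 + 79\right) - \left(\frac{149}{199} - \frac{206}{-35 - -131}\right) = 244507 - \left(\frac{149}{199} - \frac{206}{-35 + 131}\right) = 244507 - \left(\frac{149}{199} - \frac{206}{96}\right) = 244507 + \left(- \frac{149}{199} + 206 \cdot \frac{1}{96}\right) = 244507 + \left(- \frac{149}{199} + \frac{103}{48}\right) = 244507 + \frac{13345}{9552} = \frac{2335544209}{9552}$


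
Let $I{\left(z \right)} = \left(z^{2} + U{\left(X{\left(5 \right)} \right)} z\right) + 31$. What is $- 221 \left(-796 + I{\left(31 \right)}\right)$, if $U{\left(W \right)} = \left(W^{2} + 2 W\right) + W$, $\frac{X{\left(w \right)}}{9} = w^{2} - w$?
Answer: $-225715256$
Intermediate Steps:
$X{\left(w \right)} = - 9 w + 9 w^{2}$ ($X{\left(w \right)} = 9 \left(w^{2} - w\right) = - 9 w + 9 w^{2}$)
$U{\left(W \right)} = W^{2} + 3 W$
$I{\left(z \right)} = 31 + z^{2} + 32940 z$ ($I{\left(z \right)} = \left(z^{2} + 9 \cdot 5 \left(-1 + 5\right) \left(3 + 9 \cdot 5 \left(-1 + 5\right)\right) z\right) + 31 = \left(z^{2} + 9 \cdot 5 \cdot 4 \left(3 + 9 \cdot 5 \cdot 4\right) z\right) + 31 = \left(z^{2} + 180 \left(3 + 180\right) z\right) + 31 = \left(z^{2} + 180 \cdot 183 z\right) + 31 = \left(z^{2} + 32940 z\right) + 31 = 31 + z^{2} + 32940 z$)
$- 221 \left(-796 + I{\left(31 \right)}\right) = - 221 \left(-796 + \left(31 + 31^{2} + 32940 \cdot 31\right)\right) = - 221 \left(-796 + \left(31 + 961 + 1021140\right)\right) = - 221 \left(-796 + 1022132\right) = \left(-221\right) 1021336 = -225715256$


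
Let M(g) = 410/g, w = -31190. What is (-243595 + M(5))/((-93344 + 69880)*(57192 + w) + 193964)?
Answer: 243513/609916964 ≈ 0.00039926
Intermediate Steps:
(-243595 + M(5))/((-93344 + 69880)*(57192 + w) + 193964) = (-243595 + 410/5)/((-93344 + 69880)*(57192 - 31190) + 193964) = (-243595 + 410*(1/5))/(-23464*26002 + 193964) = (-243595 + 82)/(-610110928 + 193964) = -243513/(-609916964) = -243513*(-1/609916964) = 243513/609916964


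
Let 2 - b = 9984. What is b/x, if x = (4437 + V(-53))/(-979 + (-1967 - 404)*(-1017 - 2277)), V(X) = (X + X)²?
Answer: -11135769470/2239 ≈ -4.9735e+6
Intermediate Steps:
b = -9982 (b = 2 - 1*9984 = 2 - 9984 = -9982)
V(X) = 4*X² (V(X) = (2*X)² = 4*X²)
x = 2239/1115585 (x = (4437 + 4*(-53)²)/(-979 + (-1967 - 404)*(-1017 - 2277)) = (4437 + 4*2809)/(-979 - 2371*(-3294)) = (4437 + 11236)/(-979 + 7810074) = 15673/7809095 = 15673*(1/7809095) = 2239/1115585 ≈ 0.0020070)
b/x = -9982/2239/1115585 = -9982*1115585/2239 = -11135769470/2239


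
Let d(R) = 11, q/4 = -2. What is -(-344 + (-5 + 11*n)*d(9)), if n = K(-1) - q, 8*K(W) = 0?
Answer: -569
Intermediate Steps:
q = -8 (q = 4*(-2) = -8)
K(W) = 0 (K(W) = (⅛)*0 = 0)
n = 8 (n = 0 - 1*(-8) = 0 + 8 = 8)
-(-344 + (-5 + 11*n)*d(9)) = -(-344 + (-5 + 11*8)*11) = -(-344 + (-5 + 88)*11) = -(-344 + 83*11) = -(-344 + 913) = -1*569 = -569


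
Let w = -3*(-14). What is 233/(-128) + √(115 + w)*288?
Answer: -233/128 + 288*√157 ≈ 3606.8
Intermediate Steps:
w = 42
233/(-128) + √(115 + w)*288 = 233/(-128) + √(115 + 42)*288 = 233*(-1/128) + √157*288 = -233/128 + 288*√157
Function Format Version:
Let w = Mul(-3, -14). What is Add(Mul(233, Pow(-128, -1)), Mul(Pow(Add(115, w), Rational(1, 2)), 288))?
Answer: Add(Rational(-233, 128), Mul(288, Pow(157, Rational(1, 2)))) ≈ 3606.8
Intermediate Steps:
w = 42
Add(Mul(233, Pow(-128, -1)), Mul(Pow(Add(115, w), Rational(1, 2)), 288)) = Add(Mul(233, Pow(-128, -1)), Mul(Pow(Add(115, 42), Rational(1, 2)), 288)) = Add(Mul(233, Rational(-1, 128)), Mul(Pow(157, Rational(1, 2)), 288)) = Add(Rational(-233, 128), Mul(288, Pow(157, Rational(1, 2))))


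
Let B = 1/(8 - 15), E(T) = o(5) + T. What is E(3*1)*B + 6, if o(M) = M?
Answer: 34/7 ≈ 4.8571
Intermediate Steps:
E(T) = 5 + T
B = -⅐ (B = 1/(-7) = -⅐ ≈ -0.14286)
E(3*1)*B + 6 = (5 + 3*1)*(-⅐) + 6 = (5 + 3)*(-⅐) + 6 = 8*(-⅐) + 6 = -8/7 + 6 = 34/7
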